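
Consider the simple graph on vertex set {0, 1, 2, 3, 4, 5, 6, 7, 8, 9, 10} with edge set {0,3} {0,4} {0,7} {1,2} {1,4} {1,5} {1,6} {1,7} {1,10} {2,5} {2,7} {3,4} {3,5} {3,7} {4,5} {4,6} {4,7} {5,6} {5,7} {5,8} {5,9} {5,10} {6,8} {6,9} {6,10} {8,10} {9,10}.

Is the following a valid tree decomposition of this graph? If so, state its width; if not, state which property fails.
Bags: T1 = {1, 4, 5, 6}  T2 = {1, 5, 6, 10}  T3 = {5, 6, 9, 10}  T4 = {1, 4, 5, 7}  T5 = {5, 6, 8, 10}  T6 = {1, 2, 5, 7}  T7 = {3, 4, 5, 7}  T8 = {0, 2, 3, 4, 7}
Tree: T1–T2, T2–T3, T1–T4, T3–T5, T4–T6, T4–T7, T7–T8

A tree decomposition must satisfy three properties: every vertex lies in some bag; for every edge, both endpoints lie together in some bag; and for every vertex, the bags containing it form a connected subtree. Here bags containing vertex 2 are not connected in the tree, so the decomposition is invalid.

No — bags containing vertex 2 are not connected in the tree.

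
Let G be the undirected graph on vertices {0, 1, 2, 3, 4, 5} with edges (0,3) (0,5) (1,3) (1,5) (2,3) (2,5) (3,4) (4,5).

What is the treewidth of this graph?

2

A width-2 tree decomposition is:
Bags: B1 = {2, 3, 5}  B2 = {3, 4, 5}  B3 = {0, 3, 5}  B4 = {1, 3, 5}
Tree: B1–B2, B2–B3, B3–B4
Each bag holds 3 vertices, so the decomposition has width 2, which upper-bounds the treewidth. For the lower bound, G contains the cycle 5–2–3–4–5, so G is not a forest; only forests have treewidth ≤ 1, hence tw(G) ≥ 2. Combining the bounds, tw(G) = 2.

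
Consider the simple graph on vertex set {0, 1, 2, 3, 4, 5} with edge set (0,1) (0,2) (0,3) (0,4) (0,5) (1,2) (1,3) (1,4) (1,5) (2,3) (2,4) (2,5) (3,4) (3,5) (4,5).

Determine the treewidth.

A width-5 tree decomposition is:
Bags: B1 = {0, 1, 2, 3, 4, 5}
Tree: (single bag)
With just one bag of size 6, the width is 6 − 1 = 5, so tw(G) ≤ 5. On the other hand G contains the 6-clique {0, 1, 2, 3, 4, 5}. A clique must lie in a single bag of any decomposition, so no decomposition can have width below 5. Hence tw(G) = 5 exactly.

5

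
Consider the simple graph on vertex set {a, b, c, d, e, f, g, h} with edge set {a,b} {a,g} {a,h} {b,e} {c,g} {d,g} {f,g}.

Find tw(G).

1

A width-1 tree decomposition is:
Bags: B1 = {f, g}  B2 = {a, g}  B3 = {c, g}  B4 = {a, b}  B5 = {d, g}  B6 = {a, h}  B7 = {b, e}
Tree: B1–B2, B2–B3, B2–B4, B2–B5, B4–B6, B4–B7
Every bag has size at most 2, so the width is 2 − 1 = 1 and tw(G) ≤ 1. Since G has at least one edge (e.g. g–f), it is not an edgeless graph, so tw(G) ≥ 1. Therefore the treewidth is 1.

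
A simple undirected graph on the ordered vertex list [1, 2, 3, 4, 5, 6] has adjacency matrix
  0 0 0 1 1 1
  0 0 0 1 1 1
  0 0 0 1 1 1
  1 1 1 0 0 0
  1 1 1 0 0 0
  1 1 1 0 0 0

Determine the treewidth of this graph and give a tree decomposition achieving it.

Treewidth 3.
One such decomposition:
Bags: B1 = {1, 2, 3, 6}  B2 = {1, 2, 3, 5}  B3 = {1, 2, 3, 4}
Tree: B1–B2, B2–B3

The largest bag has 4 vertices, giving width 3; this decomposition certifies tw(G) ≤ 3. For the lower bound: the 4 vertex sets {1,6}, {3,5}, {2}, {4} are disjoint, each induces a connected subgraph, and every pair is joined by at least one edge of G. Contracting each set to a single vertex therefore yields K_{4} as a minor, and since treewidth is minor-monotone, tw(G) ≥ tw(K_{4}) = 3. Combining the bounds, tw(G) = 3.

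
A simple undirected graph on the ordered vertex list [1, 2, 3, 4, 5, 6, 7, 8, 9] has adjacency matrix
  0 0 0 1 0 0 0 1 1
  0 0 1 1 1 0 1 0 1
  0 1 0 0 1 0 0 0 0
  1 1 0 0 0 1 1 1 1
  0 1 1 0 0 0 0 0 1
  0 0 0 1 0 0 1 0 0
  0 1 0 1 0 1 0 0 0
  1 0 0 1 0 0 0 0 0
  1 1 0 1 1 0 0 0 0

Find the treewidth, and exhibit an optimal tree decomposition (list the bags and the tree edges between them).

Treewidth 2.
One such decomposition:
Bags: B1 = {2, 4, 9}  B2 = {2, 5, 9}  B3 = {1, 4, 9}  B4 = {2, 4, 7}  B5 = {4, 6, 7}  B6 = {2, 3, 5}  B7 = {1, 4, 8}
Tree: B1–B2, B1–B3, B1–B4, B4–B5, B2–B6, B3–B7

Every bag has size at most 3, so the width is 3 − 1 = 2 and tw(G) ≤ 2. For the lower bound, the 3 vertices {2, 3, 5} are pairwise adjacent, and any tree decomposition puts a clique entirely inside one bag — forcing width ≥ 2. Combining the bounds, tw(G) = 2.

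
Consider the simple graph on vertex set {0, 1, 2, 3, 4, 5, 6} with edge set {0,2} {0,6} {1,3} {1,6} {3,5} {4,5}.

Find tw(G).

1

A width-1 tree decomposition is:
Bags: B1 = {0, 2}  B2 = {0, 6}  B3 = {1, 6}  B4 = {1, 3}  B5 = {3, 5}  B6 = {4, 5}
Tree: B1–B2, B2–B3, B3–B4, B4–B5, B5–B6
Every bag has size at most 2, so the width is 2 − 1 = 1 and tw(G) ≤ 1. Any graph with an edge has treewidth ≥ 1, and G has the edge 2–0. Hence tw(G) = 1 exactly.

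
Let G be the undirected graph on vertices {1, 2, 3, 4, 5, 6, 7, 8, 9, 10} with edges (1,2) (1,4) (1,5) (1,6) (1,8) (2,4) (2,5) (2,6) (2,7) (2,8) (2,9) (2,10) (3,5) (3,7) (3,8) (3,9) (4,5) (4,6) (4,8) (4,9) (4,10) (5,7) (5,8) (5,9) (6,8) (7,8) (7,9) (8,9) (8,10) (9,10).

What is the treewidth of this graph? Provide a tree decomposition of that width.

The largest bag has 5 vertices, giving width 4; this decomposition certifies tw(G) ≤ 4. On the other hand G contains the 5-clique {1, 2, 4, 5, 8}. A clique must lie in a single bag of any decomposition, so no decomposition can have width below 4. The upper and lower bounds meet at 4, so that is the treewidth.

Treewidth 4.
One such decomposition:
Bags: B1 = {2, 5, 7, 8, 9}  B2 = {2, 4, 5, 8, 9}  B3 = {2, 4, 8, 9, 10}  B4 = {1, 2, 4, 5, 8}  B5 = {1, 2, 4, 6, 8}  B6 = {3, 5, 7, 8, 9}
Tree: B1–B2, B2–B3, B2–B4, B4–B5, B1–B6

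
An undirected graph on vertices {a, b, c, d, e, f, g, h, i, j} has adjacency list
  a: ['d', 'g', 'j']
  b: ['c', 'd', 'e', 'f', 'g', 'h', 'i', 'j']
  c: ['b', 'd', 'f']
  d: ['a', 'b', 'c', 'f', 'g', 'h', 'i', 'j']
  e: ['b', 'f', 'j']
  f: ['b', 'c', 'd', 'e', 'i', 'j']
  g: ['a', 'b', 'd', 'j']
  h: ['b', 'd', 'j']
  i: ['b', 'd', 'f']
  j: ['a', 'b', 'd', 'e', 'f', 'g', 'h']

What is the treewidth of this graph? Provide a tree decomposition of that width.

Each bag holds 4 vertices, so the decomposition has width 3, which upper-bounds the treewidth. For the lower bound, the 4 vertices {a, d, g, j} are pairwise adjacent, and any tree decomposition puts a clique entirely inside one bag — forcing width ≥ 3. Hence tw(G) = 3 exactly.

Treewidth 3.
Bags: B1 = {b, d, f, i}  B2 = {b, d, f, j}  B3 = {b, c, d, f}  B4 = {b, d, g, j}  B5 = {b, d, h, j}  B6 = {b, e, f, j}  B7 = {a, d, g, j}
Tree: B1–B2, B2–B3, B2–B4, B2–B5, B2–B6, B4–B7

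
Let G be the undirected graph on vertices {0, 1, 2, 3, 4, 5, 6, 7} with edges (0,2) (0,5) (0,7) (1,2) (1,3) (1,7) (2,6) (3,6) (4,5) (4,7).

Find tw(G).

2

A width-2 tree decomposition is:
Bags: B1 = {1, 3, 6}  B2 = {1, 2, 6}  B3 = {1, 2, 7}  B4 = {0, 2, 7}  B5 = {0, 4, 7}  B6 = {0, 4, 5}
Tree: B1–B2, B2–B3, B3–B4, B4–B5, B5–B6
The largest bag has 3 vertices, giving width 2; this decomposition certifies tw(G) ≤ 2. For the lower bound, G contains the cycle 3–6–2–1–3, so G is not a forest; only forests have treewidth ≤ 1, hence tw(G) ≥ 2. Hence tw(G) = 2 exactly.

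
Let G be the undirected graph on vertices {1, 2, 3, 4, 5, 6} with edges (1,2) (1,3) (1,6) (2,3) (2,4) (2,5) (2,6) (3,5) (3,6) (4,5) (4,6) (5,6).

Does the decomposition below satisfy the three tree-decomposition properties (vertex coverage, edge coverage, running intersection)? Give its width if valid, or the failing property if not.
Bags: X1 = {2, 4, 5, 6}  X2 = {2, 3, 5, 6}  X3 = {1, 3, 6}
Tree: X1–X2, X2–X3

A tree decomposition must satisfy three properties: every vertex lies in some bag; for every edge, both endpoints lie together in some bag; and for every vertex, the bags containing it form a connected subtree. Here edge (2,1) lies in no bag, so the decomposition is invalid.

No — edge (2,1) lies in no bag.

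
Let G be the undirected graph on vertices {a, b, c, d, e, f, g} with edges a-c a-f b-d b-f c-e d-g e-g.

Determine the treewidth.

A width-2 tree decomposition is:
Bags: B1 = {a, c, f}  B2 = {b, c, f}  B3 = {b, c, d}  B4 = {c, d, g}  B5 = {c, e, g}
Tree: B1–B2, B2–B3, B3–B4, B4–B5
The largest bag has 3 vertices, giving width 2; this decomposition certifies tw(G) ≤ 2. Since c–a–f–b–d–g–e–c is a cycle in G, G is not acyclic. Forests are exactly the graphs of treewidth ≤ 1, so tw(G) ≥ 2. Therefore the treewidth is 2.

2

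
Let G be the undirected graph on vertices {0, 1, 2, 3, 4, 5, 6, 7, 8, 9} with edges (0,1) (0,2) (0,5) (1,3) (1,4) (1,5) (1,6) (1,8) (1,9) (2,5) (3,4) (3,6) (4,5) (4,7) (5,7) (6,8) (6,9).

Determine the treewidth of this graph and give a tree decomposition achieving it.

Treewidth 2.
Bags: B1 = {1, 6, 9}  B2 = {1, 3, 6}  B3 = {1, 3, 4}  B4 = {1, 4, 5}  B5 = {0, 1, 5}  B6 = {4, 5, 7}  B7 = {1, 6, 8}  B8 = {0, 2, 5}
Tree: B1–B2, B2–B3, B3–B4, B4–B5, B4–B6, B1–B7, B5–B8

Every bag has size at most 3, so the width is 3 − 1 = 2 and tw(G) ≤ 2. For the lower bound, the 3 vertices {0, 1, 5} are pairwise adjacent, and any tree decomposition puts a clique entirely inside one bag — forcing width ≥ 2. Combining the bounds, tw(G) = 2.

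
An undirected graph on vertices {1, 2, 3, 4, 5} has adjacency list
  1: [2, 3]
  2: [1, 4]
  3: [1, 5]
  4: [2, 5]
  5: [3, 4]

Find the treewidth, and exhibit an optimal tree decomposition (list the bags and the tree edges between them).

Each bag holds 3 vertices, so the decomposition has width 2, which upper-bounds the treewidth. For the lower bound, G contains the cycle 3–1–2–4–5–3, so G is not a forest; only forests have treewidth ≤ 1, hence tw(G) ≥ 2. Therefore the treewidth is 2.

Treewidth 2.
Bags: B1 = {1, 2, 3}  B2 = {2, 3, 4}  B3 = {3, 4, 5}
Tree: B1–B2, B2–B3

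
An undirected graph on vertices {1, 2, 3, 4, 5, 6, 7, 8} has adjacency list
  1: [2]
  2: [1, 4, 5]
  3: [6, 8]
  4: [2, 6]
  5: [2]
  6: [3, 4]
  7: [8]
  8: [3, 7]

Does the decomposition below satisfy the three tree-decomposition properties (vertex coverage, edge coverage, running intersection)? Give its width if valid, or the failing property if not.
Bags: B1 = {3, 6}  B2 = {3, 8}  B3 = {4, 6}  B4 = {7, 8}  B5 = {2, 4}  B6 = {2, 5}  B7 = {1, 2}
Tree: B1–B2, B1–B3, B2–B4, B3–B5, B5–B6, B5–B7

Yes; width 1.

Checking the three conditions: (i) the bags cover all of {1, 2, 3, 4, 5, 6, 7, 8}; (ii) for each edge, some bag contains both endpoints; (iii) the bags containing any fixed vertex form a subtree. All hold, so the decomposition is valid with width 2 − 1 = 1.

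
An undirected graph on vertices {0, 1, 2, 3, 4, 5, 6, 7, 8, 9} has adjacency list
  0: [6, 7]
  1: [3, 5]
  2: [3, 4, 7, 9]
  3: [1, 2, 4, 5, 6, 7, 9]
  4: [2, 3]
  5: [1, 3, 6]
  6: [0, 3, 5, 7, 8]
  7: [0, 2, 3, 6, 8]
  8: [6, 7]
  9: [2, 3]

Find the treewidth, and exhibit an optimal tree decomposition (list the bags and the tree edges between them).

Treewidth 2.
One optimal decomposition is:
Bags: B1 = {1, 3, 5}  B2 = {3, 5, 6}  B3 = {3, 6, 7}  B4 = {2, 3, 7}  B5 = {2, 3, 4}  B6 = {6, 7, 8}  B7 = {2, 3, 9}  B8 = {0, 6, 7}
Tree: B1–B2, B2–B3, B3–B4, B4–B5, B3–B6, B5–B7, B3–B8

Every bag has size at most 3, so the width is 3 − 1 = 2 and tw(G) ≤ 2. Conversely, {0, 6, 7} is a clique of size 3, and the vertices of any clique must share a bag in every tree decomposition; so some bag has ≥ 3 vertices and tw(G) ≥ 2. Combining the bounds, tw(G) = 2.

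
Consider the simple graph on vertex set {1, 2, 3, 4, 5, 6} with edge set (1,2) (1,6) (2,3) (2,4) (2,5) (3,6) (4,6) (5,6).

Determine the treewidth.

A width-2 tree decomposition is:
Bags: B1 = {2, 3, 6}  B2 = {2, 4, 6}  B3 = {2, 5, 6}  B4 = {1, 2, 6}
Tree: B1–B2, B2–B3, B3–B4
Every bag has size at most 3, so the width is 3 − 1 = 2 and tw(G) ≤ 2. The edges 3–6–4–2–3 form a cycle, so G is not a tree and its treewidth is at least 2. Therefore the treewidth is 2.

2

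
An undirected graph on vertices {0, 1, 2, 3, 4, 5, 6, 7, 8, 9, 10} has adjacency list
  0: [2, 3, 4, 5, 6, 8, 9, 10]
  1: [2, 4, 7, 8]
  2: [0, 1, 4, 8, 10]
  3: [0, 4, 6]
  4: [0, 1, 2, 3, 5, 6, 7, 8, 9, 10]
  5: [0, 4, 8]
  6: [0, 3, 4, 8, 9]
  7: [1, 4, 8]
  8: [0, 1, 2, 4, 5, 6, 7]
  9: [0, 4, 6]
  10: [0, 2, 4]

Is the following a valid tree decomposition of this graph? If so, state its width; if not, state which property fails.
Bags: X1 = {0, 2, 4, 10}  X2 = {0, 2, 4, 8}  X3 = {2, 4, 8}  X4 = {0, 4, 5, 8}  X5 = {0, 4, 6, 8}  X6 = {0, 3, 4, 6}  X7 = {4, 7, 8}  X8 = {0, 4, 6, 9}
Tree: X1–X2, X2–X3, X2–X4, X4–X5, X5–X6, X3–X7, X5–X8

A tree decomposition must satisfy three properties: every vertex lies in some bag; for every edge, both endpoints lie together in some bag; and for every vertex, the bags containing it form a connected subtree. Here vertex 1 appears in no bag, so the decomposition is invalid.

No — vertex 1 appears in no bag.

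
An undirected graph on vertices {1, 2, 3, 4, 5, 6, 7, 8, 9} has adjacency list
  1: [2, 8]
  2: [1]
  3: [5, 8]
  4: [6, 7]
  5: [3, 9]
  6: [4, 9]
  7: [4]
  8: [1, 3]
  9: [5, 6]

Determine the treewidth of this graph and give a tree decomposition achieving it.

Treewidth 1.
One optimal decomposition is:
Bags: B1 = {4, 7}  B2 = {4, 6}  B3 = {6, 9}  B4 = {5, 9}  B5 = {3, 5}  B6 = {3, 8}  B7 = {1, 8}  B8 = {1, 2}
Tree: B1–B2, B2–B3, B3–B4, B4–B5, B5–B6, B6–B7, B7–B8

Every bag has size at most 2, so the width is 2 − 1 = 1 and tw(G) ≤ 1. Any graph with an edge has treewidth ≥ 1, and G has the edge 7–4. Combining the bounds, tw(G) = 1.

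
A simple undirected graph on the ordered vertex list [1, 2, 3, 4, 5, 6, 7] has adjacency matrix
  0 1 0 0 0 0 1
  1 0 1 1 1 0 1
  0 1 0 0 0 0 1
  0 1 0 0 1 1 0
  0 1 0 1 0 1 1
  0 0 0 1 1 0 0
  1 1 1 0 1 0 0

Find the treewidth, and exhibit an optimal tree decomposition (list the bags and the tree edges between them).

The largest bag has 3 vertices, giving width 2; this decomposition certifies tw(G) ≤ 2. For the lower bound, the 3 vertices {2, 4, 5} are pairwise adjacent, and any tree decomposition puts a clique entirely inside one bag — forcing width ≥ 2. The upper and lower bounds meet at 2, so that is the treewidth.

Treewidth 2.
One such decomposition:
Bags: B1 = {2, 5, 7}  B2 = {1, 2, 7}  B3 = {2, 4, 5}  B4 = {2, 3, 7}  B5 = {4, 5, 6}
Tree: B1–B2, B1–B3, B1–B4, B3–B5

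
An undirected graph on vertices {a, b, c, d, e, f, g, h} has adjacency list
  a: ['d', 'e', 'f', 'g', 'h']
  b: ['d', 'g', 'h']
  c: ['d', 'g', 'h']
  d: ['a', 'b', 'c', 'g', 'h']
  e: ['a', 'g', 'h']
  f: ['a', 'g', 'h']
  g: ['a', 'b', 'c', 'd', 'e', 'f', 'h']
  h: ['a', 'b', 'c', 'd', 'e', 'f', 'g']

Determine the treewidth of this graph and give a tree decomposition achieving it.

Each bag holds 4 vertices, so the decomposition has width 3, which upper-bounds the treewidth. For the lower bound, the 4 vertices {c, d, g, h} are pairwise adjacent, and any tree decomposition puts a clique entirely inside one bag — forcing width ≥ 3. Combining the bounds, tw(G) = 3.

Treewidth 3.
One such decomposition:
Bags: B1 = {c, d, g, h}  B2 = {a, d, g, h}  B3 = {a, e, g, h}  B4 = {a, f, g, h}  B5 = {b, d, g, h}
Tree: B1–B2, B2–B3, B3–B4, B1–B5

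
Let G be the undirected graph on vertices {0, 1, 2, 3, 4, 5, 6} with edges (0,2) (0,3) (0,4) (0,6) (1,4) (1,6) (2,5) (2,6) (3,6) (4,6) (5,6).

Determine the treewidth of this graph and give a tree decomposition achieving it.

Treewidth 2.
One optimal decomposition is:
Bags: B1 = {0, 4, 6}  B2 = {1, 4, 6}  B3 = {0, 3, 6}  B4 = {0, 2, 6}  B5 = {2, 5, 6}
Tree: B1–B2, B1–B3, B1–B4, B4–B5

Every bag has size at most 3, so the width is 3 − 1 = 2 and tw(G) ≤ 2. Conversely, {0, 2, 6} is a clique of size 3, and the vertices of any clique must share a bag in every tree decomposition; so some bag has ≥ 3 vertices and tw(G) ≥ 2. The upper and lower bounds meet at 2, so that is the treewidth.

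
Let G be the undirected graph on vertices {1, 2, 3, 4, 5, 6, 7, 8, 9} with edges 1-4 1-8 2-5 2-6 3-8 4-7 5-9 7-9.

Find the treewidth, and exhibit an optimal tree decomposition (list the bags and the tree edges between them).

Each bag holds 2 vertices, so the decomposition has width 1, which upper-bounds the treewidth. Since G has at least one edge (e.g. 6–2), it is not an edgeless graph, so tw(G) ≥ 1. Hence tw(G) = 1 exactly.

Treewidth 1.
One optimal decomposition is:
Bags: B1 = {2, 6}  B2 = {2, 5}  B3 = {5, 9}  B4 = {7, 9}  B5 = {4, 7}  B6 = {1, 4}  B7 = {1, 8}  B8 = {3, 8}
Tree: B1–B2, B2–B3, B3–B4, B4–B5, B5–B6, B6–B7, B7–B8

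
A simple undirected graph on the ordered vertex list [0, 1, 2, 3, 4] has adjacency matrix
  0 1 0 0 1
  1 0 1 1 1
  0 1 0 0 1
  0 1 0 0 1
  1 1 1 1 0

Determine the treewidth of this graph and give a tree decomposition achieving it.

The largest bag has 3 vertices, giving width 2; this decomposition certifies tw(G) ≤ 2. On the other hand G contains the 3-clique {0, 1, 4}. A clique must lie in a single bag of any decomposition, so no decomposition can have width below 2. The upper and lower bounds meet at 2, so that is the treewidth.

Treewidth 2.
One such decomposition:
Bags: B1 = {0, 1, 4}  B2 = {1, 2, 4}  B3 = {1, 3, 4}
Tree: B1–B2, B2–B3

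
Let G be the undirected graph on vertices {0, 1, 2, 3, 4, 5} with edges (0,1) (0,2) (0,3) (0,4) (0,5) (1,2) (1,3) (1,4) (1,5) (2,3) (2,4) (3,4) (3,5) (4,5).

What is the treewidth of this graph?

4

A width-4 tree decomposition is:
Bags: B1 = {0, 1, 2, 3, 4}  B2 = {0, 1, 3, 4, 5}
Tree: B1–B2
Every bag has size at most 5, so the width is 5 − 1 = 4 and tw(G) ≤ 4. On the other hand G contains the 5-clique {0, 1, 2, 3, 4}. A clique must lie in a single bag of any decomposition, so no decomposition can have width below 4. Combining the bounds, tw(G) = 4.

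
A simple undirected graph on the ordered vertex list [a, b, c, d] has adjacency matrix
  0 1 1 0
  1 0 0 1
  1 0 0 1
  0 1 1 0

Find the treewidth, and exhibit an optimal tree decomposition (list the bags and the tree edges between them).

Every bag has size at most 3, so the width is 3 − 1 = 2 and tw(G) ≤ 2. The edges d–c–a–b–d form a cycle, so G is not a tree and its treewidth is at least 2. Combining the bounds, tw(G) = 2.

Treewidth 2.
One optimal decomposition is:
Bags: B1 = {a, c, d}  B2 = {a, b, d}
Tree: B1–B2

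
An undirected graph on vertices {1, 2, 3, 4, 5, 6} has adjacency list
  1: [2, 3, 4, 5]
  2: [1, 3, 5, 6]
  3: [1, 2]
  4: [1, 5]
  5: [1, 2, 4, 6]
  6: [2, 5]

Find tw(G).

2

A width-2 tree decomposition is:
Bags: B1 = {1, 2, 5}  B2 = {1, 4, 5}  B3 = {2, 5, 6}  B4 = {1, 2, 3}
Tree: B1–B2, B1–B3, B1–B4
The largest bag has 3 vertices, giving width 2; this decomposition certifies tw(G) ≤ 2. Conversely, {1, 2, 3} is a clique of size 3, and the vertices of any clique must share a bag in every tree decomposition; so some bag has ≥ 3 vertices and tw(G) ≥ 2. The upper and lower bounds meet at 2, so that is the treewidth.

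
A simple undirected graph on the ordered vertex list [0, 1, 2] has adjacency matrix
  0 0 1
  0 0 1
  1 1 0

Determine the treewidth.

A width-1 tree decomposition is:
Bags: B1 = {0, 2}  B2 = {1, 2}
Tree: B1–B2
Every bag has size at most 2, so the width is 2 − 1 = 1 and tw(G) ≤ 1. G has an edge, so its treewidth is at least 1. The upper and lower bounds meet at 1, so that is the treewidth.

1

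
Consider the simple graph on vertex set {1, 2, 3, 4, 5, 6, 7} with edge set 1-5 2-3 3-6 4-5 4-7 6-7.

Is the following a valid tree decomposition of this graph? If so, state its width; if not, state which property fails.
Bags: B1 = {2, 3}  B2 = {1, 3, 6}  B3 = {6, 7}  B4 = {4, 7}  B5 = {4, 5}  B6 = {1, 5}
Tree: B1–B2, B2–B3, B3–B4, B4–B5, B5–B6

No — bags containing vertex 1 are not connected in the tree.

A tree decomposition must satisfy three properties: every vertex lies in some bag; for every edge, both endpoints lie together in some bag; and for every vertex, the bags containing it form a connected subtree. Here bags containing vertex 1 are not connected in the tree, so the decomposition is invalid.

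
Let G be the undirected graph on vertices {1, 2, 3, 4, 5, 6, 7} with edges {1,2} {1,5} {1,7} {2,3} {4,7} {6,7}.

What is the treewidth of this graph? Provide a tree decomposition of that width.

Each bag holds 2 vertices, so the decomposition has width 1, which upper-bounds the treewidth. G has an edge, so its treewidth is at least 1. Hence tw(G) = 1 exactly.

Treewidth 1.
One optimal decomposition is:
Bags: B1 = {1, 7}  B2 = {1, 2}  B3 = {2, 3}  B4 = {6, 7}  B5 = {4, 7}  B6 = {1, 5}
Tree: B1–B2, B2–B3, B1–B4, B1–B5, B2–B6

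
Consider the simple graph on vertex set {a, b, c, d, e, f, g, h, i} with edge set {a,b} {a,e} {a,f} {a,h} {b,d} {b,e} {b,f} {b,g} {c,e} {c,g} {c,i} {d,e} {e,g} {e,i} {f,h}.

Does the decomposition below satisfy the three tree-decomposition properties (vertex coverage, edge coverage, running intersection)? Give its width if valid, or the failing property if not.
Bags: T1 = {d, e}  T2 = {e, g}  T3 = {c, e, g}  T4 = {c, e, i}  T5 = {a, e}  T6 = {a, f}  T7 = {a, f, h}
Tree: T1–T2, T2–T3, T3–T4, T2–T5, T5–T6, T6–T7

No — vertex b appears in no bag.

A tree decomposition must satisfy three properties: every vertex lies in some bag; for every edge, both endpoints lie together in some bag; and for every vertex, the bags containing it form a connected subtree. Here vertex b appears in no bag, so the decomposition is invalid.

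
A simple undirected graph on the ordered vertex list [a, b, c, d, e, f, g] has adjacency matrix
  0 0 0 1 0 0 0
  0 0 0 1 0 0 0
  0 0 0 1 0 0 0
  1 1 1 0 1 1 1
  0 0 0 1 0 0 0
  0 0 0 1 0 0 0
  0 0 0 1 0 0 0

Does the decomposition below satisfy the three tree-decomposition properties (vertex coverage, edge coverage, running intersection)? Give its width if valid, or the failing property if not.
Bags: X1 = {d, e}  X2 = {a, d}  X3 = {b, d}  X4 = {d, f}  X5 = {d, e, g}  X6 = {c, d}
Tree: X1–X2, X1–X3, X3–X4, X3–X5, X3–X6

A tree decomposition must satisfy three properties: every vertex lies in some bag; for every edge, both endpoints lie together in some bag; and for every vertex, the bags containing it form a connected subtree. Here bags containing vertex e are not connected in the tree, so the decomposition is invalid.

No — bags containing vertex e are not connected in the tree.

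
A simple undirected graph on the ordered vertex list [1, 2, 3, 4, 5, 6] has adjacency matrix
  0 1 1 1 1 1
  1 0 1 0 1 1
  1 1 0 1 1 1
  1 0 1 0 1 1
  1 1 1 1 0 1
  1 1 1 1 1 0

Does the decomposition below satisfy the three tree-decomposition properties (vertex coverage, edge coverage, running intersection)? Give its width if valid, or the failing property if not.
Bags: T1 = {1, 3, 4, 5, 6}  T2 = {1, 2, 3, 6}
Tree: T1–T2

A tree decomposition must satisfy three properties: every vertex lies in some bag; for every edge, both endpoints lie together in some bag; and for every vertex, the bags containing it form a connected subtree. Here edge (5,2) lies in no bag, so the decomposition is invalid.

No — edge (5,2) lies in no bag.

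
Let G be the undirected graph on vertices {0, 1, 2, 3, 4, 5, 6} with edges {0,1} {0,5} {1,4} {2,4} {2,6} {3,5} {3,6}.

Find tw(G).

2

A width-2 tree decomposition is:
Bags: B1 = {2, 3, 6}  B2 = {2, 3, 4}  B3 = {1, 3, 4}  B4 = {0, 1, 3}  B5 = {0, 3, 5}
Tree: B1–B2, B2–B3, B3–B4, B4–B5
The largest bag has 3 vertices, giving width 2; this decomposition certifies tw(G) ≤ 2. Since 3–6–2–4–1–0–5–3 is a cycle in G, G is not acyclic. Forests are exactly the graphs of treewidth ≤ 1, so tw(G) ≥ 2. Combining the bounds, tw(G) = 2.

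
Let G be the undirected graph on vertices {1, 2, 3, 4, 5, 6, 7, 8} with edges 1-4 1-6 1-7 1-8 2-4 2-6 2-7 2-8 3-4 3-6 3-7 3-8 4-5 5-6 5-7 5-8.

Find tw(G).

4

A width-4 tree decomposition is:
Bags: B1 = {1, 4, 6, 7, 8}  B2 = {3, 4, 6, 7, 8}  B3 = {2, 4, 6, 7, 8}  B4 = {4, 5, 6, 7, 8}
Tree: B1–B2, B2–B3, B3–B4
Each bag holds 5 vertices, so the decomposition has width 4, which upper-bounds the treewidth. For the lower bound: the 5 vertex sets {1,4}, {3,7}, {2,6}, {8}, {5} are disjoint, each induces a connected subgraph, and every pair is joined by at least one edge of G. Contracting each set to a single vertex therefore yields K_{5} as a minor, and since treewidth is minor-monotone, tw(G) ≥ tw(K_{5}) = 4. Hence tw(G) = 4 exactly.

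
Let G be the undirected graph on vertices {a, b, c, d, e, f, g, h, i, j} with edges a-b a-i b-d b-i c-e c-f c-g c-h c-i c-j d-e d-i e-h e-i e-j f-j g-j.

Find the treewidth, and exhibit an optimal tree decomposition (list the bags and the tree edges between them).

Treewidth 2.
One such decomposition:
Bags: B1 = {c, e, j}  B2 = {c, e, i}  B3 = {d, e, i}  B4 = {c, g, j}  B5 = {b, d, i}  B6 = {c, f, j}  B7 = {a, b, i}  B8 = {c, e, h}
Tree: B1–B2, B2–B3, B1–B4, B3–B5, B4–B6, B5–B7, B2–B8

Each bag holds 3 vertices, so the decomposition has width 2, which upper-bounds the treewidth. Conversely, {d, e, i} is a clique of size 3, and the vertices of any clique must share a bag in every tree decomposition; so some bag has ≥ 3 vertices and tw(G) ≥ 2. Combining the bounds, tw(G) = 2.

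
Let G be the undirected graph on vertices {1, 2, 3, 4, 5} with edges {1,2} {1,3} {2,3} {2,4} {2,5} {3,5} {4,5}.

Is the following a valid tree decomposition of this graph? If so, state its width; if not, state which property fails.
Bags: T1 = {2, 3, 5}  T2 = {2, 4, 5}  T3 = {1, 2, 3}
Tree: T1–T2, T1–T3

Checking the three conditions: (i) the bags cover all of {1, 2, 3, 4, 5}; (ii) for each edge, some bag contains both endpoints; (iii) the bags containing any fixed vertex form a subtree. All hold, so the decomposition is valid with width 3 − 1 = 2.

Yes; width 2.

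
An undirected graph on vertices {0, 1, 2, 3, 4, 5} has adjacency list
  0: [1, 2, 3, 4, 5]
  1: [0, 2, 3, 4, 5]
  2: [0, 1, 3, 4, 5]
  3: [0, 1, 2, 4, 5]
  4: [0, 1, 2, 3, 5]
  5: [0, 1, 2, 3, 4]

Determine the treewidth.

5

A width-5 tree decomposition is:
Bags: B1 = {0, 1, 2, 3, 4, 5}
Tree: (single bag)
With just one bag of size 6, the width is 6 − 1 = 5, so tw(G) ≤ 5. On the other hand G contains the 6-clique {0, 1, 2, 3, 4, 5}. A clique must lie in a single bag of any decomposition, so no decomposition can have width below 5. Combining the bounds, tw(G) = 5.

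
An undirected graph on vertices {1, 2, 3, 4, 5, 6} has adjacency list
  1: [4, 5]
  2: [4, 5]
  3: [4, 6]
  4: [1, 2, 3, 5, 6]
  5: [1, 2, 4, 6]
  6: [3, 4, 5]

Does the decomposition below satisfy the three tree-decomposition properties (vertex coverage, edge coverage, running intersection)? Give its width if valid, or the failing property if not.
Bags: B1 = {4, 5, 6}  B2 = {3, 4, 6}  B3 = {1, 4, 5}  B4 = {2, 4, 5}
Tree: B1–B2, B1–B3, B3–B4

Yes; width 2.

Every vertex of G appears in some bag (union = {1, 2, 3, 4, 5, 6}); every edge is covered by a bag; and for each vertex v the set of bags containing v is connected in the bag tree. The decomposition is therefore valid. The largest bag has 3 vertices, so the width is 2.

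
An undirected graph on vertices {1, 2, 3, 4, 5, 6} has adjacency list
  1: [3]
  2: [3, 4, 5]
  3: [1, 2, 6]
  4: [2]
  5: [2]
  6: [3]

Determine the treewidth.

A width-1 tree decomposition is:
Bags: B1 = {2, 3}  B2 = {1, 3}  B3 = {2, 4}  B4 = {3, 6}  B5 = {2, 5}
Tree: B1–B2, B1–B3, B1–B4, B1–B5
Each bag holds 2 vertices, so the decomposition has width 1, which upper-bounds the treewidth. G has an edge, so its treewidth is at least 1. Hence tw(G) = 1 exactly.

1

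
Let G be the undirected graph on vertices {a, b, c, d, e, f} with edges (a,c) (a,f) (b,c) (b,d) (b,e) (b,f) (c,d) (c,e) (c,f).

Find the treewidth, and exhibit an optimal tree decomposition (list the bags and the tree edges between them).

The largest bag has 3 vertices, giving width 2; this decomposition certifies tw(G) ≤ 2. For the lower bound, the 3 vertices {a, c, f} are pairwise adjacent, and any tree decomposition puts a clique entirely inside one bag — forcing width ≥ 2. Combining the bounds, tw(G) = 2.

Treewidth 2.
One optimal decomposition is:
Bags: B1 = {a, c, f}  B2 = {b, c, f}  B3 = {b, c, d}  B4 = {b, c, e}
Tree: B1–B2, B2–B3, B3–B4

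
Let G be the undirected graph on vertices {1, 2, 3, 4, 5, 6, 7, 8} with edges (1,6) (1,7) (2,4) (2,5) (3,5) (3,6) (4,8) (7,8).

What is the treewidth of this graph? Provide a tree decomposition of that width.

Treewidth 2.
One optimal decomposition is:
Bags: B1 = {3, 5, 6}  B2 = {2, 5, 6}  B3 = {2, 4, 6}  B4 = {4, 6, 8}  B5 = {6, 7, 8}  B6 = {1, 6, 7}
Tree: B1–B2, B2–B3, B3–B4, B4–B5, B5–B6

The largest bag has 3 vertices, giving width 2; this decomposition certifies tw(G) ≤ 2. The edges 6–3–5–2–4–8–7–1–6 form a cycle, so G is not a tree and its treewidth is at least 2. Combining the bounds, tw(G) = 2.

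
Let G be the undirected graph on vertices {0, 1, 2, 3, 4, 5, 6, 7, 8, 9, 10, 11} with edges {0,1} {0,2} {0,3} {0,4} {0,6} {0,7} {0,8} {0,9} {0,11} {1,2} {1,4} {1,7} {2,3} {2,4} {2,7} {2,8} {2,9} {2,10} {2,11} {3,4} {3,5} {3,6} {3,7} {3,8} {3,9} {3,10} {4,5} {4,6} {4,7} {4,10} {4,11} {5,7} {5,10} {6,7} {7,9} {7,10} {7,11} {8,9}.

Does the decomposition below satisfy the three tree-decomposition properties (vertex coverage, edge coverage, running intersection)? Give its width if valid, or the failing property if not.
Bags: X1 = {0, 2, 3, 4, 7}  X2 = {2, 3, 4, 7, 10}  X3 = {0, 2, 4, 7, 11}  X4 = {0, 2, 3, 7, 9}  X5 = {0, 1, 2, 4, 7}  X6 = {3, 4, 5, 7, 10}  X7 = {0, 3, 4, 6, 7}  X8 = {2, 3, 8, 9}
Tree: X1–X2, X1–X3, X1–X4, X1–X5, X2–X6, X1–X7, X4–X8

A tree decomposition must satisfy three properties: every vertex lies in some bag; for every edge, both endpoints lie together in some bag; and for every vertex, the bags containing it form a connected subtree. Here edge (0,8) lies in no bag, so the decomposition is invalid.

No — edge (0,8) lies in no bag.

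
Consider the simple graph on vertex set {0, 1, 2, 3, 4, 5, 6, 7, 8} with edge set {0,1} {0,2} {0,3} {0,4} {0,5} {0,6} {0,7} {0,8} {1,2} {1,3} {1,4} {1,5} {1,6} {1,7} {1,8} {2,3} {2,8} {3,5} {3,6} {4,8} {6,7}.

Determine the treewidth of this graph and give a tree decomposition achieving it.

Treewidth 3.
Bags: B1 = {0, 1, 2, 3}  B2 = {0, 1, 3, 6}  B3 = {0, 1, 3, 5}  B4 = {0, 1, 2, 8}  B5 = {0, 1, 6, 7}  B6 = {0, 1, 4, 8}
Tree: B1–B2, B1–B3, B1–B4, B2–B5, B4–B6

The largest bag has 4 vertices, giving width 3; this decomposition certifies tw(G) ≤ 3. For the lower bound, the 4 vertices {0, 1, 2, 8} are pairwise adjacent, and any tree decomposition puts a clique entirely inside one bag — forcing width ≥ 3. Hence tw(G) = 3 exactly.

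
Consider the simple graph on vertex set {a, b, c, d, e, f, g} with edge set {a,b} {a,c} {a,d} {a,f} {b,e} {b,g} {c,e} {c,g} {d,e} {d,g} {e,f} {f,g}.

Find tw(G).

A width-3 tree decomposition is:
Bags: B1 = {a, b, e, g}  B2 = {a, c, e, g}  B3 = {a, e, f, g}  B4 = {a, d, e, g}
Tree: B1–B2, B2–B3, B3–B4
Each bag holds 4 vertices, so the decomposition has width 3, which upper-bounds the treewidth. For the lower bound: the 4 vertex sets {a,b}, {c,e}, {g}, {f} are disjoint, each induces a connected subgraph, and every pair is joined by at least one edge of G. Contracting each set to a single vertex therefore yields K_{4} as a minor, and since treewidth is minor-monotone, tw(G) ≥ tw(K_{4}) = 3. Therefore the treewidth is 3.

3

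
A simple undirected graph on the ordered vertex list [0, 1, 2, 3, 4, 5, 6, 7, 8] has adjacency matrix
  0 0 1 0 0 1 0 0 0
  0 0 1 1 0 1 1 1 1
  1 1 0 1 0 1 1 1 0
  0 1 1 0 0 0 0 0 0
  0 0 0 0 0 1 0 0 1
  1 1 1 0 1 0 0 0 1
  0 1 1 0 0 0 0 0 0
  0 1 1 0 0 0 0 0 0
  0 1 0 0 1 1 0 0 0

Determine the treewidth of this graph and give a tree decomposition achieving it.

Treewidth 2.
Bags: B1 = {1, 2, 6}  B2 = {1, 2, 5}  B3 = {0, 2, 5}  B4 = {1, 2, 7}  B5 = {1, 5, 8}  B6 = {1, 2, 3}  B7 = {4, 5, 8}
Tree: B1–B2, B2–B3, B2–B4, B2–B5, B4–B6, B5–B7

Every bag has size at most 3, so the width is 3 − 1 = 2 and tw(G) ≤ 2. Conversely, {0, 2, 5} is a clique of size 3, and the vertices of any clique must share a bag in every tree decomposition; so some bag has ≥ 3 vertices and tw(G) ≥ 2. Therefore the treewidth is 2.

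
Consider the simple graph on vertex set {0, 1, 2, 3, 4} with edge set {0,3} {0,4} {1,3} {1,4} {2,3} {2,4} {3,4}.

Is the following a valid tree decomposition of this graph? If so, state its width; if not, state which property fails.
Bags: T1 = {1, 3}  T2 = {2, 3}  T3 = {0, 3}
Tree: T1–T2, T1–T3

No — vertex 4 appears in no bag.

A tree decomposition must satisfy three properties: every vertex lies in some bag; for every edge, both endpoints lie together in some bag; and for every vertex, the bags containing it form a connected subtree. Here vertex 4 appears in no bag, so the decomposition is invalid.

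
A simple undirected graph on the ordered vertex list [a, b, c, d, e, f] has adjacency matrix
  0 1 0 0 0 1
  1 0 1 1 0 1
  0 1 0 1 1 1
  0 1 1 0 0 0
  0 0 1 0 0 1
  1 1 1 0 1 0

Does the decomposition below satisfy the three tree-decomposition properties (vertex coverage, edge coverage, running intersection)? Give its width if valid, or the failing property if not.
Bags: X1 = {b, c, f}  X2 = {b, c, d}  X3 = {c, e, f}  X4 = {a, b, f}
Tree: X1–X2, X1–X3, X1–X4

Yes; width 2.

Every vertex of G appears in some bag (union = {a, b, c, d, e, f}); every edge is covered by a bag; and for each vertex v the set of bags containing v is connected in the bag tree. The decomposition is therefore valid. The largest bag has 3 vertices, so the width is 2.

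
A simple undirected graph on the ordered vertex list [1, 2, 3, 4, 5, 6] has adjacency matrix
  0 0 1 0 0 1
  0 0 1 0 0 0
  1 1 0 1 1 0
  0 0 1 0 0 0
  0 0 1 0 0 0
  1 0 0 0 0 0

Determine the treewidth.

A width-1 tree decomposition is:
Bags: B1 = {1, 3}  B2 = {3, 4}  B3 = {1, 6}  B4 = {2, 3}  B5 = {3, 5}
Tree: B1–B2, B1–B3, B1–B4, B1–B5
The largest bag has 2 vertices, giving width 1; this decomposition certifies tw(G) ≤ 1. G has an edge, so its treewidth is at least 1. Therefore the treewidth is 1.

1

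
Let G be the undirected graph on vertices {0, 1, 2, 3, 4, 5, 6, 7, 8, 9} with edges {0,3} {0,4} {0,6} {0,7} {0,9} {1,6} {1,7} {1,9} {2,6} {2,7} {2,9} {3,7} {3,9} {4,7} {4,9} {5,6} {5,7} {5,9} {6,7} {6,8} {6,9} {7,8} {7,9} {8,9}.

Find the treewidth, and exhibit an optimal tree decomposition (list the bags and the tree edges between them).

Treewidth 3.
Bags: B1 = {6, 7, 8, 9}  B2 = {0, 6, 7, 9}  B3 = {1, 6, 7, 9}  B4 = {0, 4, 7, 9}  B5 = {2, 6, 7, 9}  B6 = {5, 6, 7, 9}  B7 = {0, 3, 7, 9}
Tree: B1–B2, B1–B3, B2–B4, B3–B5, B2–B6, B2–B7

Each bag holds 4 vertices, so the decomposition has width 3, which upper-bounds the treewidth. Conversely, {0, 3, 7, 9} is a clique of size 4, and the vertices of any clique must share a bag in every tree decomposition; so some bag has ≥ 4 vertices and tw(G) ≥ 3. Combining the bounds, tw(G) = 3.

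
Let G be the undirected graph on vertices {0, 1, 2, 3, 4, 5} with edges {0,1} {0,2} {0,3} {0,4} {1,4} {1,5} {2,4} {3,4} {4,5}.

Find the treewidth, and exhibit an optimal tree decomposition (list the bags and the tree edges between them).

Treewidth 2.
One optimal decomposition is:
Bags: B1 = {0, 2, 4}  B2 = {0, 1, 4}  B3 = {1, 4, 5}  B4 = {0, 3, 4}
Tree: B1–B2, B2–B3, B1–B4

Each bag holds 3 vertices, so the decomposition has width 2, which upper-bounds the treewidth. Conversely, {0, 1, 4} is a clique of size 3, and the vertices of any clique must share a bag in every tree decomposition; so some bag has ≥ 3 vertices and tw(G) ≥ 2. The upper and lower bounds meet at 2, so that is the treewidth.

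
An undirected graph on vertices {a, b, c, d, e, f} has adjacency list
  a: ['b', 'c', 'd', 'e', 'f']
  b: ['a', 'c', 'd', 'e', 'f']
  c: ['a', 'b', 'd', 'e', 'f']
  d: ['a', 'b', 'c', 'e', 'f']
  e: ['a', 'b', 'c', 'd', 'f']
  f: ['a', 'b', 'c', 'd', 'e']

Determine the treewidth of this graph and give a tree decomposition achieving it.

With just one bag of size 6, the width is 6 − 1 = 5, so tw(G) ≤ 5. For the lower bound, the 6 vertices {a, b, c, d, e, f} are pairwise adjacent, and any tree decomposition puts a clique entirely inside one bag — forcing width ≥ 5. Therefore the treewidth is 5.

Treewidth 5.
Bags: B1 = {a, b, c, d, e, f}
Tree: (single bag)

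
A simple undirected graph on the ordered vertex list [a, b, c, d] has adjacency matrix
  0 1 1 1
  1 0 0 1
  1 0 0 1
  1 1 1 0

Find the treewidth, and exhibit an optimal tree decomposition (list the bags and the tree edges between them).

Treewidth 2.
One such decomposition:
Bags: B1 = {a, c, d}  B2 = {a, b, d}
Tree: B1–B2

The largest bag has 3 vertices, giving width 2; this decomposition certifies tw(G) ≤ 2. For the lower bound, the 3 vertices {a, c, d} are pairwise adjacent, and any tree decomposition puts a clique entirely inside one bag — forcing width ≥ 2. Combining the bounds, tw(G) = 2.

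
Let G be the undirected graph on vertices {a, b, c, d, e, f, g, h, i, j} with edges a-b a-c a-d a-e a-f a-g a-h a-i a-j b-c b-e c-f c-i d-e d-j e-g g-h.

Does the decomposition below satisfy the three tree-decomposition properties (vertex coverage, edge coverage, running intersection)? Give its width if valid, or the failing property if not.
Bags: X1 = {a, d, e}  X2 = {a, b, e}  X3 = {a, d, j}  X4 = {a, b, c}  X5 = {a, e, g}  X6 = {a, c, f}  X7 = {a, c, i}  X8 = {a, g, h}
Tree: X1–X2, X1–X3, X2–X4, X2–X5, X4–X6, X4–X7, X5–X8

Vertex coverage: the bags together contain {a, b, c, d, e, f, g, h, i, j}, the full vertex set. Edge coverage: each edge of G has both endpoints in at least one bag. Running intersection: for every vertex, the bags containing it form a connected subtree. All three properties hold, so this is a valid tree decomposition of width max|bag| − 1 = 2, and hence tw(G) ≤ 2.

Yes; width 2.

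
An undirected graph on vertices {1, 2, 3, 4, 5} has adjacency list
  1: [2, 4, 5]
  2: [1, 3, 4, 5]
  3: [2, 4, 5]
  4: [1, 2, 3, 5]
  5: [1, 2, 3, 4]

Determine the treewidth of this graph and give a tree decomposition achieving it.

The largest bag has 4 vertices, giving width 3; this decomposition certifies tw(G) ≤ 3. On the other hand G contains the 4-clique {1, 2, 4, 5}. A clique must lie in a single bag of any decomposition, so no decomposition can have width below 3. Combining the bounds, tw(G) = 3.

Treewidth 3.
Bags: B1 = {2, 3, 4, 5}  B2 = {1, 2, 4, 5}
Tree: B1–B2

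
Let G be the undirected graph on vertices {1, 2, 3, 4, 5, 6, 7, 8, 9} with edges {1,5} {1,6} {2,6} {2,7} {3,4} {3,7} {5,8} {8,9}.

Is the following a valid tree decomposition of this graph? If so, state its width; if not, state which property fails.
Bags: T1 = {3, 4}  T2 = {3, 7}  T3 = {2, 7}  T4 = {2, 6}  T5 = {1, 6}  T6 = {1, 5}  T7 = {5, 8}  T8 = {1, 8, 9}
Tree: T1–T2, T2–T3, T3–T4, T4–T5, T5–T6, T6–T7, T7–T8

No — bags containing vertex 1 are not connected in the tree.

A tree decomposition must satisfy three properties: every vertex lies in some bag; for every edge, both endpoints lie together in some bag; and for every vertex, the bags containing it form a connected subtree. Here bags containing vertex 1 are not connected in the tree, so the decomposition is invalid.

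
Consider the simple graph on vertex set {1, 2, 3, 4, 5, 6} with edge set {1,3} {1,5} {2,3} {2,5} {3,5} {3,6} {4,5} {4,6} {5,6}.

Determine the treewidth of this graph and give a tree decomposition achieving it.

Each bag holds 3 vertices, so the decomposition has width 2, which upper-bounds the treewidth. For the lower bound, the 3 vertices {1, 3, 5} are pairwise adjacent, and any tree decomposition puts a clique entirely inside one bag — forcing width ≥ 2. Combining the bounds, tw(G) = 2.

Treewidth 2.
Bags: B1 = {2, 3, 5}  B2 = {3, 5, 6}  B3 = {4, 5, 6}  B4 = {1, 3, 5}
Tree: B1–B2, B2–B3, B1–B4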